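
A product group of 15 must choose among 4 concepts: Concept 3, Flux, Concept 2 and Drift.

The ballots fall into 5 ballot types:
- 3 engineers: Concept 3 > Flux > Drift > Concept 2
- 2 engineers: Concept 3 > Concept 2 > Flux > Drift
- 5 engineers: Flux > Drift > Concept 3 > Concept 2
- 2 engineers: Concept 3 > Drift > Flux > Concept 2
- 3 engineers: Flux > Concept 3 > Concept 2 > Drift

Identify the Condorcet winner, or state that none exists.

Pairwise majorities:
Concept 3 vs Flux: Flux, 8–7.
Concept 3 vs Concept 2: Concept 3 wins 15–0.
Concept 3–Drift: Concept 3 10–5.
Flux–Concept 2: Flux 13–2.
Flux–Drift: Flux 13–2.
Concept 2 vs Drift: Drift, 10–5.
Flux defeats every rival head-to-head and is the Condorcet winner.

Flux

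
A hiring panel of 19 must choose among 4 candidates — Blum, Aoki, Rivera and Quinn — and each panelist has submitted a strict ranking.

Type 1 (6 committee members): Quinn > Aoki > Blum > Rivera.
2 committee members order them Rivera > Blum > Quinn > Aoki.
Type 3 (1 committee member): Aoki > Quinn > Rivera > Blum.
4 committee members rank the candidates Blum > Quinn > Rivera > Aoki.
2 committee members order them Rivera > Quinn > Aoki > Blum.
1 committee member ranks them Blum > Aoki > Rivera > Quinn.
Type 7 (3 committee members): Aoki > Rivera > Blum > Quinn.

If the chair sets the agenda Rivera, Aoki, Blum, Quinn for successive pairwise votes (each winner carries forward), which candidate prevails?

Round 1: Rivera vs Aoki — 8–11, Aoki advances.
Round 2: Aoki vs Blum — 12–7, Aoki advances.
Round 3: Aoki vs Quinn — 5–14, Quinn advances.
The agenda winner is Quinn.

Quinn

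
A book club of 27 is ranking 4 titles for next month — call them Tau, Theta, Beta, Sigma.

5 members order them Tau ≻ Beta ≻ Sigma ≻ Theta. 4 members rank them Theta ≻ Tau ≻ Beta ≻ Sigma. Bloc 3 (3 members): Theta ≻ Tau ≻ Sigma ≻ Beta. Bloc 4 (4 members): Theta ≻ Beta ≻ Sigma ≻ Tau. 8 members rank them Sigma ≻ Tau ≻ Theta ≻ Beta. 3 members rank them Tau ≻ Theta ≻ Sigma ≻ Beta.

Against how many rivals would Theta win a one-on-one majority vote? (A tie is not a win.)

2

Theta against each rival (27 members):
Theta vs Tau: 4+3+4 = 11 for Theta, 16 for Tau — Tau by 16–11.
Theta vs Beta: Theta is ranked higher on 4+3+4+8+3 = 22 ballots, Beta on 5. Theta wins 22–5.
Theta vs Sigma: 4+3+4+3 = 14 for Theta, 13 for Sigma — Theta by 14–13.
Theta beats Beta, Sigma; loses to Tau — 2 pairwise wins.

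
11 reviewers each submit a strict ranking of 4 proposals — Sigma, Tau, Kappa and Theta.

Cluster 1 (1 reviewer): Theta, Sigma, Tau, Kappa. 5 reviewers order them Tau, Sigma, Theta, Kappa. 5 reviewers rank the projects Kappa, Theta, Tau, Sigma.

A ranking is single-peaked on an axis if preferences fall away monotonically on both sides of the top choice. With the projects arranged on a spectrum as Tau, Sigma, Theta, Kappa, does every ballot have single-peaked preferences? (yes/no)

Axis positions: Tau=1, Sigma=2, Theta=3, Kappa=4.
Cluster 1 (peak Theta at position 3): ranking walks positions 3-2-1-4, expanding outward from the peak — single-peaked.
Cluster 2 (peak Tau at position 1): ranking walks positions 1-2-3-4, expanding outward from the peak — single-peaked.
Cluster 3: ranking walks positions 4-3-1-2; Tau is ranked above Sigma even though Sigma lies between Tau and the peak Kappa on the axis — preferences dip and rise again. Not single-peaked.
Cluster 3 violates single-peakedness, so the profile is not single-peaked on this axis.

no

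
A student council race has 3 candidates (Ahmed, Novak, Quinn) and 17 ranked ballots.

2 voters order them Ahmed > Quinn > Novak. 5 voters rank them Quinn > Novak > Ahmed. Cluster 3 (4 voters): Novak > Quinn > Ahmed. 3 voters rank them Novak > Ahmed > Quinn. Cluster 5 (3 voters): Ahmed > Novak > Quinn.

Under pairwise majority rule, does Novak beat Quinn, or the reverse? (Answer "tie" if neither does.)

Novak

Ballots ranking Novak above Quinn: 4 + 3 + 3 = 10.
Ballots ranking Quinn above Novak: 17 − 10 = 7.
Novak wins the head-to-head 10–7.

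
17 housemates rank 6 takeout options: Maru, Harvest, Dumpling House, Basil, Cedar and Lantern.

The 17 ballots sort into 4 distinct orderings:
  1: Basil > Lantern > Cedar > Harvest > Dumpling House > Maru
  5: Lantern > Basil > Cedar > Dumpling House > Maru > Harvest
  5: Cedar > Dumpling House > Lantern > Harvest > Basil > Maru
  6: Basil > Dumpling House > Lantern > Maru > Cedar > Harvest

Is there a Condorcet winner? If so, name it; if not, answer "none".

none

Pairwise majorities:
Maru–Harvest: Maru 11–6.
Maru vs Dumpling House: Dumpling House, 17–0.
Maru vs Basil: Basil, 17–0.
Maru vs Cedar: Cedar, 11–6.
Maru vs Lantern: Lantern, 17–0.
Harvest–Dumpling House: Dumpling House 16–1.
Harvest vs Basil: Basil, 12–5.
Harvest vs Cedar: Cedar, 17–0.
Harvest vs Lantern: Lantern, 17–0.
Dumpling House vs Basil: Basil, 12–5.
Dumpling House–Cedar: Cedar 11–6.
Dumpling House vs Lantern: Dumpling House wins 11–6.
Basil vs Cedar: Basil, 12–5.
Basil vs Lantern: Lantern wins 10–7.
Cedar vs Lantern: Lantern wins 12–5.
Every restaurant loses at least once (Maru loses to Dumpling House; Harvest loses to Maru; Dumpling House loses to Basil; Basil loses to Lantern; Cedar loses to Basil; Lantern loses to Dumpling House). The majority relation contains the cycle Dumpling House beats Lantern beats Basil beats Dumpling House, so there is no Condorcet winner.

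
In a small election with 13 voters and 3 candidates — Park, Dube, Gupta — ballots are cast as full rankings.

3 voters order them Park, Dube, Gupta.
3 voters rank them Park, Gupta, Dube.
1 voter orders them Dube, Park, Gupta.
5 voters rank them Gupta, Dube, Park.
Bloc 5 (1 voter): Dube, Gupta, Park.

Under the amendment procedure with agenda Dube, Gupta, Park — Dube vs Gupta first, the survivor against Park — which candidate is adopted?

Round 1: Dube vs Gupta — 5–8, Gupta advances.
Round 2: Gupta vs Park — 6–7, Park advances.
Park survives the agenda.

Park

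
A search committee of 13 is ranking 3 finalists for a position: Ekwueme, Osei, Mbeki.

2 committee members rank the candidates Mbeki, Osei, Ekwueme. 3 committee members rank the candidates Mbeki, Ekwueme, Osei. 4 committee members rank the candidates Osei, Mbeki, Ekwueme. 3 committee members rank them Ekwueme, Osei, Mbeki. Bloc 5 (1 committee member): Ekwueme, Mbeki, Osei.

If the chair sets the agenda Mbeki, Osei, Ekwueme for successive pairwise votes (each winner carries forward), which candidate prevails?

Round 1: Mbeki vs Osei — 6–7, Osei advances.
Round 2: Osei vs Ekwueme — 6–7, Ekwueme advances.
The agenda winner is Ekwueme.

Ekwueme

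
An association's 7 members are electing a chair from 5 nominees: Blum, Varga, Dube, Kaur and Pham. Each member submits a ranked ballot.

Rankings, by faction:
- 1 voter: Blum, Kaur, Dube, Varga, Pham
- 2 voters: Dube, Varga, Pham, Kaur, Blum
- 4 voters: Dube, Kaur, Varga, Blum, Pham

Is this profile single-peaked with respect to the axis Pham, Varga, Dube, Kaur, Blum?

yes

Axis positions: Pham=1, Varga=2, Dube=3, Kaur=4, Blum=5.
Faction 1 (peak Blum at position 5): ranking walks positions 5-4-3-2-1, expanding outward from the peak — single-peaked.
Faction 2 (peak Dube at position 3): ranking walks positions 3-2-1-4-5, expanding outward from the peak — single-peaked.
Faction 3 (peak Dube at position 3): ranking walks positions 3-4-2-5-1, expanding outward from the peak — single-peaked.
Every ranking is single-peaked on this axis.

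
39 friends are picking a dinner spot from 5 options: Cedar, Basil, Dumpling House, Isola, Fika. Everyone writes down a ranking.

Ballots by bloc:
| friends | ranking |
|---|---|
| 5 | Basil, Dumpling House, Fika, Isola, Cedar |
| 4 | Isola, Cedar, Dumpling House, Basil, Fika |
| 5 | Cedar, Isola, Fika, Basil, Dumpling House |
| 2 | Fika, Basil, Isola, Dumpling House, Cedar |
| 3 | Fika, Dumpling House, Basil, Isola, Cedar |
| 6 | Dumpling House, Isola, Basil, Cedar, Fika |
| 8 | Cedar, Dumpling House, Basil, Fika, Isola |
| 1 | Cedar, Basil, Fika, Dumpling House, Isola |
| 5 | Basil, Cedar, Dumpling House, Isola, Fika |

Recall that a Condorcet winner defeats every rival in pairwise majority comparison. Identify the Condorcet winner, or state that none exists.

Head-to-head results (39 friends):
Cedar–Basil: Basil 21–18.
Cedar vs Dumpling House: Cedar, 23–16.
Cedar vs Isola: Isola wins 20–19.
Cedar vs Fika: Cedar preferred on 4+5+6+8+1+5 = 29 ballots; Cedar wins 29–10.
Basil vs Dumpling House: Dumpling House, 21–18.
Basil vs Isola: Basil, 24–15.
Basil vs Fika: 5+4+6+8+1+5 = 29 for Basil, 10 for Fika — Basil by 29–10.
Dumpling House–Isola: Dumpling House 28–11.
Dumpling House vs Fika: Dumpling House wins 28–11.
Isola vs Fika: Isola, 20–19.
Every restaurant loses at least once (Cedar loses to Basil; Basil loses to Dumpling House; Dumpling House loses to Cedar; Isola loses to Basil; Fika loses to Cedar). The majority relation contains the cycle Cedar → Dumpling House → Basil → Cedar, so there is no Condorcet winner.

none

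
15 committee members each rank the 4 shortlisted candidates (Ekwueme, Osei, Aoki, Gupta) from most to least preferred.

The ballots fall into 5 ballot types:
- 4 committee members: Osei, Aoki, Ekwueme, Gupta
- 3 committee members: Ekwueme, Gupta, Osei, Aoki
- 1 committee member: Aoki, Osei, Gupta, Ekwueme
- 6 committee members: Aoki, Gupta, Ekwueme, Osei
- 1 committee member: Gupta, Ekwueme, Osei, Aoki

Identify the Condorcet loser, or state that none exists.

Head-to-head results (15 committee members):
Ekwueme vs Osei: Ekwueme preferred on 3+6+1 = 10 ballots; Ekwueme wins 10–5.
Ekwueme–Aoki: Aoki 11–4.
Ekwueme vs Gupta: Gupta, 8–7.
Osei vs Aoki: 8 to 7, Osei.
Osei vs Gupta: Osei preferred on 4+1 = 5 ballots; Gupta wins 10–5.
Aoki–Gupta: Aoki 11–4.
Every candidate wins at least one matchup (Ekwueme beats Osei; Osei beats Aoki; Aoki beats Ekwueme; Gupta beats Ekwueme), so there is no Condorcet loser.

none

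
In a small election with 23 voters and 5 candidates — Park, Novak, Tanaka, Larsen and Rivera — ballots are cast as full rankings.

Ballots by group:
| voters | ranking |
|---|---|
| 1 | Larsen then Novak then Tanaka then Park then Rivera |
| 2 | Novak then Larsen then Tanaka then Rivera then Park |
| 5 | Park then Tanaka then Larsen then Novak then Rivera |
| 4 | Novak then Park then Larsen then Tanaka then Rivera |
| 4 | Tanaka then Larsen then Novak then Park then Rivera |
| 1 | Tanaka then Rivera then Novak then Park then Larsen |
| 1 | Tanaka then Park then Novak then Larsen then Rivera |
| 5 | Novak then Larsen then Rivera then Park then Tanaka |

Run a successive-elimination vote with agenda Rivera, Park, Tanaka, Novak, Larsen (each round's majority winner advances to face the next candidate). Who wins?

Round 1: Rivera vs Park — 8–15, Park advances.
Round 2: Park vs Tanaka — 14–9, Park advances.
Round 3: Park vs Novak — 6–17, Novak advances.
Round 4: Novak vs Larsen — 13–10, Novak advances.
The agenda winner is Novak.

Novak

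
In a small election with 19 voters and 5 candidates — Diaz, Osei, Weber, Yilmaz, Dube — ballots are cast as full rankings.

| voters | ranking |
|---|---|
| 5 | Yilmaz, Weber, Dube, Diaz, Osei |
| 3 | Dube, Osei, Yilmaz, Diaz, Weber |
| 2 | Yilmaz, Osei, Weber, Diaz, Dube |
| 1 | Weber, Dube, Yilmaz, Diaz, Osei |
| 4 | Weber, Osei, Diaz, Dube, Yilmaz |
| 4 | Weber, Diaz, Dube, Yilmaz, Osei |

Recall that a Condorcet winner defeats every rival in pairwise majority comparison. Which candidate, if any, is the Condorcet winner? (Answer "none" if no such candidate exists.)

none

Pairwise majorities:
Diaz vs Osei: Diaz is ranked higher on 5+1+4 = 10 ballots, Osei on 9. Diaz wins 10–9.
Diaz vs Weber: Diaz preferred on 3 ballots; Weber wins 16–3.
Diaz vs Yilmaz: Diaz preferred on 4+4 = 8 ballots; Yilmaz wins 11–8.
Diaz vs Dube: 2+4+4 = 10 for Diaz, 9 for Dube — Diaz by 10–9.
Osei vs Weber: 3+2 = 5 for Osei, 14 for Weber — Weber by 14–5.
Osei vs Yilmaz: 7 to 12, Yilmaz.
Osei vs Dube: 2+4 = 6 for Osei, 13 for Dube — Dube by 13–6.
Weber vs Yilmaz: 1+4+4 = 9 for Weber, 10 for Yilmaz — Yilmaz by 10–9.
Weber vs Dube: Weber preferred on 5+2+1+4+4 = 16 ballots; Weber wins 16–3.
Yilmaz vs Dube: 7 to 12, Dube.
Every candidate loses at least once (Diaz loses to Weber; Osei loses to Diaz; Weber loses to Yilmaz; Yilmaz loses to Dube; Dube loses to Diaz). The majority relation contains the cycle Diaz beats Dube beats Yilmaz beats Diaz, so there is no Condorcet winner.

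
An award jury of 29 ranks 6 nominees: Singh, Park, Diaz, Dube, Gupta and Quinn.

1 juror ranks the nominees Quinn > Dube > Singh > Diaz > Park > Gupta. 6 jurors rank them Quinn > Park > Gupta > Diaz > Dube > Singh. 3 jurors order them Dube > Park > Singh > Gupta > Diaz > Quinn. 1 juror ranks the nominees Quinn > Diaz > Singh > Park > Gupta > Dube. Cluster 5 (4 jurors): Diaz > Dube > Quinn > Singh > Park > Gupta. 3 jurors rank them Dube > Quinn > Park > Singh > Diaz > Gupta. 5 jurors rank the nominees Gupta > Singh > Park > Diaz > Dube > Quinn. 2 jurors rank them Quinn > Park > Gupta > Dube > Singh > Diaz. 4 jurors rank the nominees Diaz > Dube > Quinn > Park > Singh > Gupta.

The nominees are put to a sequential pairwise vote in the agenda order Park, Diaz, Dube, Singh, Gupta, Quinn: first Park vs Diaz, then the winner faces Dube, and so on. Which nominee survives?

Round 1: Park vs Diaz — 19–10, Park advances.
Round 2: Park vs Dube — 14–15, Dube advances.
Round 3: Dube vs Singh — 23–6, Dube advances.
Round 4: Dube vs Gupta — 15–14, Dube advances.
Round 5: Dube vs Quinn — 19–10, Dube advances.
Dube survives the agenda.

Dube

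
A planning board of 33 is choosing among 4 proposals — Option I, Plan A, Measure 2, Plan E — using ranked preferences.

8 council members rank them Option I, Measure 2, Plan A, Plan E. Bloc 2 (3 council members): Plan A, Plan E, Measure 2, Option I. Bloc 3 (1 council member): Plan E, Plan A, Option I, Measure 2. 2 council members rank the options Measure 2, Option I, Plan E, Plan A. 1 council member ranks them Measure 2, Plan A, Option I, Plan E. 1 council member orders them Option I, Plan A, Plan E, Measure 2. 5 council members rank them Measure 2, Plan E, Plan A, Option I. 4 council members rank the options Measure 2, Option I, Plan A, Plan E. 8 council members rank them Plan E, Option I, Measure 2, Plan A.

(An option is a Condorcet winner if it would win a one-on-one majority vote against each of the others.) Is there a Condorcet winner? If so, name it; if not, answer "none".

Pairwise majorities:
Option I vs Plan A: 23 to 10, Option I.
Option I vs Measure 2: 18 to 15, Option I.
Option I vs Plan E: Option I preferred on 8+2+1+1+4 = 16 ballots; Plan E wins 17–16.
Plan A vs Measure 2: Plan A is ranked higher on 3+1+1 = 5 ballots, Measure 2 on 28. Measure 2 wins 28–5.
Plan A vs Plan E: 17 to 16, Plan A.
Measure 2 vs Plan E: Measure 2 is ranked higher on 8+2+1+5+4 = 20 ballots, Plan E on 13. Measure 2 wins 20–13.
Each option drops at least one matchup (Option I loses to Plan E; Plan A loses to Option I; Measure 2 loses to Option I; Plan E loses to Plan A); the cycle Option I > Plan A > Plan E > Option I rules out a Condorcet winner.

none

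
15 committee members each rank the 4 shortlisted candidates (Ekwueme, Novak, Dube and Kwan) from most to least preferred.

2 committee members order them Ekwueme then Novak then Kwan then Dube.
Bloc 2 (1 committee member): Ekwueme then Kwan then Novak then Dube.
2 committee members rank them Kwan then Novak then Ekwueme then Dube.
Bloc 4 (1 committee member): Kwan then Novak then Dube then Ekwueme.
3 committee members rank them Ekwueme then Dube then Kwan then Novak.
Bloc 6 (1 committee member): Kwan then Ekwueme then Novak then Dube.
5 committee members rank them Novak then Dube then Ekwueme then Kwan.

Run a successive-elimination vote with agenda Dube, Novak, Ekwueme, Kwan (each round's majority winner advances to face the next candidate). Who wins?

Kwan

Round 1: Dube vs Novak — 3–12, Novak advances.
Round 2: Novak vs Ekwueme — 8–7, Novak advances.
Round 3: Novak vs Kwan — 7–8, Kwan advances.
Kwan survives the agenda.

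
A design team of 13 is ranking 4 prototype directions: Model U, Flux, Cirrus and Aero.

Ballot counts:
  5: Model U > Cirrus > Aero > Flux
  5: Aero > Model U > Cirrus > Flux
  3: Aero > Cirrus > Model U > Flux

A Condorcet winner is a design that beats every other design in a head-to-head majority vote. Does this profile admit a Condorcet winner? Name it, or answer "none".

Pairwise majorities:
Model U vs Flux: Model U wins 13–0.
Model U vs Cirrus: Model U, 10–3.
Model U–Aero: Aero 8–5.
Flux vs Cirrus: Cirrus, 13–0.
Flux vs Aero: Aero, 13–0.
Cirrus vs Aero: Aero, 8–5.
Only Aero has no losses; Aero is the Condorcet winner.

Aero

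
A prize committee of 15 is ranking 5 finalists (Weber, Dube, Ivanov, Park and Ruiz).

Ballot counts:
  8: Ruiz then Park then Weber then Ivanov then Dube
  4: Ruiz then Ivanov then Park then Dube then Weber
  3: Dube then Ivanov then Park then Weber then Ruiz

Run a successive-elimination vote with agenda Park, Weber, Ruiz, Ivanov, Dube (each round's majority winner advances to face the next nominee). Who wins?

Ruiz

Round 1: Park vs Weber — 15–0, Park advances.
Round 2: Park vs Ruiz — 3–12, Ruiz advances.
Round 3: Ruiz vs Ivanov — 12–3, Ruiz advances.
Round 4: Ruiz vs Dube — 12–3, Ruiz advances.
Ruiz survives the agenda.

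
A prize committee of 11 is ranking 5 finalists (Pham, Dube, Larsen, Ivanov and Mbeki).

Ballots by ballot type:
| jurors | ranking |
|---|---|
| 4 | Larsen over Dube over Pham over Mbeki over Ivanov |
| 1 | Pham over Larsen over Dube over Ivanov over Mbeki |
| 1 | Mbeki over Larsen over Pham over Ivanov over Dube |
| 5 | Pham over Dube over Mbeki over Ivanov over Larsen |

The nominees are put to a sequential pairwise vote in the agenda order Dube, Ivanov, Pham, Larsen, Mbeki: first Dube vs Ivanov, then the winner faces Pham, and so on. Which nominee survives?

Round 1: Dube vs Ivanov — 10–1, Dube advances.
Round 2: Dube vs Pham — 4–7, Pham advances.
Round 3: Pham vs Larsen — 6–5, Pham advances.
Round 4: Pham vs Mbeki — 10–1, Pham advances.
Pham survives the agenda.

Pham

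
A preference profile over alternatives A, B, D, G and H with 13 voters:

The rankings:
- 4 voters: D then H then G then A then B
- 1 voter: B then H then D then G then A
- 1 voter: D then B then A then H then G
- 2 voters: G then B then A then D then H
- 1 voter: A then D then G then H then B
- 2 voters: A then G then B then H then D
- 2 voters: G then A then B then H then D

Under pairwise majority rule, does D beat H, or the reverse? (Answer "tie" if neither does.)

D

Ballots ranking D above H: 4 + 1 + 2 + 1 = 8.
Ballots ranking H above D: 13 − 8 = 5.
D wins the head-to-head 8–5.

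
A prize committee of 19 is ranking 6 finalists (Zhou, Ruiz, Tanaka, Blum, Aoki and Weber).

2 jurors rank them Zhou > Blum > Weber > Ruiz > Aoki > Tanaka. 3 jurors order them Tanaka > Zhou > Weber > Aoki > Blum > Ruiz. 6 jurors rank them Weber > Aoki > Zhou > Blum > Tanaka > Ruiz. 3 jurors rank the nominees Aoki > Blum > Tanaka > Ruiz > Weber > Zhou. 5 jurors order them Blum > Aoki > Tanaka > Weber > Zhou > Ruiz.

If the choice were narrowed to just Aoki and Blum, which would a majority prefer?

Ballots ranking Aoki above Blum: 3 + 6 + 3 = 12.
Ballots ranking Blum above Aoki: 19 − 12 = 7.
Aoki wins the head-to-head 12–7.

Aoki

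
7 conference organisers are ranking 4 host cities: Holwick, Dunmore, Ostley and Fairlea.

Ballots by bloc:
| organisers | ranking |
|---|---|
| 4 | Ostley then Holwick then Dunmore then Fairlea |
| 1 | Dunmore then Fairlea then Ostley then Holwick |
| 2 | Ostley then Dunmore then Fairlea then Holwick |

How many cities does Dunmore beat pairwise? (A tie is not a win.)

1

Dunmore against each rival (7 organisers):
Dunmore vs Holwick: 3 to 4, Holwick.
Dunmore vs Ostley: 1 for Dunmore, 6 for Ostley — Ostley by 6–1.
Dunmore vs Fairlea: Dunmore preferred on 4+1+2 = 7 ballots; Dunmore wins 7–0.
Dunmore beats Fairlea; loses to Holwick, Ostley — 1 pairwise win.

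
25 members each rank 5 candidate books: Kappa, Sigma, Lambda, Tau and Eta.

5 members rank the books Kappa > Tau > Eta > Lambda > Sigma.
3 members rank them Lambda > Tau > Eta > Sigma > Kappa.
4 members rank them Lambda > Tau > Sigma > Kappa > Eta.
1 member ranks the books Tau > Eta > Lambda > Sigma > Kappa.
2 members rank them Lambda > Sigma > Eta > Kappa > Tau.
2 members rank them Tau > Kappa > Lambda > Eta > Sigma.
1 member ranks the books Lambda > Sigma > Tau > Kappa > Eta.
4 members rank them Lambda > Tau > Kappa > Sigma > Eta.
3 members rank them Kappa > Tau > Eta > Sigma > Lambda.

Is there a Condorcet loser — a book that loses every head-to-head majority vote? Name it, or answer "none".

Sigma

Pairwise majorities:
Kappa vs Sigma: Kappa wins 14–11.
Kappa vs Lambda: Lambda wins 15–10.
Kappa–Tau: Tau 15–10.
Kappa vs Eta: Kappa, 19–6.
Sigma vs Lambda: Lambda wins 22–3.
Sigma vs Tau: Tau, 22–3.
Sigma–Eta: Eta 14–11.
Lambda vs Tau: 14 to 11, Lambda.
Lambda vs Eta: Lambda wins 16–9.
Tau vs Eta: 23 for Tau, 2 for Eta — Tau by 23–2.
Only Sigma has no wins; Sigma is the Condorcet loser.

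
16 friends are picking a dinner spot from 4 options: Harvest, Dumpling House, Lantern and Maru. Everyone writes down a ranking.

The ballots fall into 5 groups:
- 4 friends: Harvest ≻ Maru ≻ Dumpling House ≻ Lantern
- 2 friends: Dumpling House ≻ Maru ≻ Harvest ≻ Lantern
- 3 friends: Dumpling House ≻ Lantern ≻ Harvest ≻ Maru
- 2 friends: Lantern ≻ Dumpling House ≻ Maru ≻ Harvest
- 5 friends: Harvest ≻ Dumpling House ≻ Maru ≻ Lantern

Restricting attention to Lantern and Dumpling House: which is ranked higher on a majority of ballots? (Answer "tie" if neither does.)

Dumpling House

Ballots ranking Lantern above Dumpling House: 2.
Ballots ranking Dumpling House above Lantern: 16 − 2 = 14.
Dumpling House wins the head-to-head 14–2.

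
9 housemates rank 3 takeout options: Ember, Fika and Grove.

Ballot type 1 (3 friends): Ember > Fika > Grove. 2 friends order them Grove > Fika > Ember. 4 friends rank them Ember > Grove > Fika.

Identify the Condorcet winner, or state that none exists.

Ember

Pairwise majorities:
Ember vs Fika: 7 to 2, Ember.
Ember vs Grove: 3+4 = 7 for Ember, 2 for Grove — Ember by 7–2.
Fika vs Grove: Fika is ranked higher on 3 ballots, Grove on 6. Grove wins 6–3.
Ember defeats every rival head-to-head and is the Condorcet winner.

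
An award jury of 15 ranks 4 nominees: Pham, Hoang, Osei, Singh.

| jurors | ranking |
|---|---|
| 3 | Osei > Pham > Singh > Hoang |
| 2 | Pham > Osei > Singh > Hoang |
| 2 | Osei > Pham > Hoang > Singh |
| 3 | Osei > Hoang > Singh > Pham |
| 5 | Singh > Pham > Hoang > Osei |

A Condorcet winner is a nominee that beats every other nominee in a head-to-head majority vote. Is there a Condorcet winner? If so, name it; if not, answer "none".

Osei

Pairwise majorities:
Pham vs Hoang: 12 to 3, Pham.
Pham vs Osei: 7 to 8, Osei.
Pham vs Singh: Pham preferred on 3+2+2 = 7 ballots; Singh wins 8–7.
Hoang vs Osei: Hoang preferred on 5 ballots; Osei wins 10–5.
Hoang vs Singh: Hoang preferred on 2+3 = 5 ballots; Singh wins 10–5.
Osei vs Singh: Osei preferred on 3+2+2+3 = 10 ballots; Osei wins 10–5.
Osei defeats every rival head-to-head and is the Condorcet winner.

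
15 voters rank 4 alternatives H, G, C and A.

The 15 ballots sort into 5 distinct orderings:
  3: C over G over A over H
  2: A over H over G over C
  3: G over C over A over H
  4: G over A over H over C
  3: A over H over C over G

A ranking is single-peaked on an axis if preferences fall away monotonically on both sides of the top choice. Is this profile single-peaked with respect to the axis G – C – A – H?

Axis positions: G=1, C=2, A=3, H=4.
Bloc 1 (peak C at position 2): ranking walks positions 2-1-3-4, expanding outward from the peak — single-peaked.
Bloc 2: ranking walks positions 3-4-1-2; G is ranked above C even though C lies between G and the peak A on the axis — preferences dip and rise again. Not single-peaked.
Bloc 3 (peak G at position 1): ranking walks positions 1-2-3-4, expanding outward from the peak — single-peaked.
Bloc 4: ranking walks positions 1-3-4-2; A is ranked above C even though C lies between A and the peak G on the axis — preferences dip and rise again. Not single-peaked.
Bloc 5 (peak A at position 3): ranking walks positions 3-4-2-1, expanding outward from the peak — single-peaked.
Bloc 2 violates single-peakedness, so the profile is not single-peaked on this axis.

no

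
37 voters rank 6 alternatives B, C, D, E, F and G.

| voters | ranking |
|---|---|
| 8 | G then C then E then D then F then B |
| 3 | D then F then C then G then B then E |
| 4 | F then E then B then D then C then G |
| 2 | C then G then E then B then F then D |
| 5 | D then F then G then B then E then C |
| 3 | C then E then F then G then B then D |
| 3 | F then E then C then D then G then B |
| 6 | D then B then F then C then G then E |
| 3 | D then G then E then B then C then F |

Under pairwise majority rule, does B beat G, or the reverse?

Ballots ranking B above G: 4 + 6 = 10.
Ballots ranking G above B: 37 − 10 = 27.
G wins the head-to-head 27–10.

G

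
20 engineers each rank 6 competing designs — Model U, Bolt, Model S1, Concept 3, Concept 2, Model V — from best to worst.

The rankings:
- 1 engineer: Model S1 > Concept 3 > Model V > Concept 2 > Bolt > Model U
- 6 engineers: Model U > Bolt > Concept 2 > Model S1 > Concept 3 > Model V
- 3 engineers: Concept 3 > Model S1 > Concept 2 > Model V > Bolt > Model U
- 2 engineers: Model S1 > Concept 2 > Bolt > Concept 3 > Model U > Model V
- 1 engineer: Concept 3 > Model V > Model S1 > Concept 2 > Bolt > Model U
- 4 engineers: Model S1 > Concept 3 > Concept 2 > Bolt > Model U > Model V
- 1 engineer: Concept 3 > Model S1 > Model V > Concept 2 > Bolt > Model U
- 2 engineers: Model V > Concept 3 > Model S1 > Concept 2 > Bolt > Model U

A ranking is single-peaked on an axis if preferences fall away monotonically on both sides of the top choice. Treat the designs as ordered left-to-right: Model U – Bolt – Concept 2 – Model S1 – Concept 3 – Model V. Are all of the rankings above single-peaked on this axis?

Axis positions: Model U=1, Bolt=2, Concept 2=3, Model S1=4, Concept 3=5, Model V=6.
Faction 1 (peak Model S1 at position 4): ranking walks positions 4-5-6-3-2-1, expanding outward from the peak — single-peaked.
Faction 2 (peak Model U at position 1): ranking walks positions 1-2-3-4-5-6, expanding outward from the peak — single-peaked.
Faction 3 (peak Concept 3 at position 5): ranking walks positions 5-4-3-6-2-1, expanding outward from the peak — single-peaked.
Faction 4 (peak Model S1 at position 4): ranking walks positions 4-3-2-5-1-6, expanding outward from the peak — single-peaked.
Faction 5 (peak Concept 3 at position 5): ranking walks positions 5-6-4-3-2-1, expanding outward from the peak — single-peaked.
Faction 6 (peak Model S1 at position 4): ranking walks positions 4-5-3-2-1-6, expanding outward from the peak — single-peaked.
Faction 7 (peak Concept 3 at position 5): ranking walks positions 5-4-6-3-2-1, expanding outward from the peak — single-peaked.
Faction 8 (peak Model V at position 6): ranking walks positions 6-5-4-3-2-1, expanding outward from the peak — single-peaked.
Every ranking is single-peaked on this axis.

yes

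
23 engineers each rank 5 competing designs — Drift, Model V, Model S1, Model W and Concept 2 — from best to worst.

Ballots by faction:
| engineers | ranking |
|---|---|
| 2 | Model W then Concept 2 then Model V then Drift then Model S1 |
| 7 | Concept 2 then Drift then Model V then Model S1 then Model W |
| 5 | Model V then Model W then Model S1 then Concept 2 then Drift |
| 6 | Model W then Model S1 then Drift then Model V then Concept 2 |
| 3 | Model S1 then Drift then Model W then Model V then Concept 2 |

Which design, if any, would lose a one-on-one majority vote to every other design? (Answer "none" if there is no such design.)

none

Pairwise majorities:
Drift vs Model V: Drift, 16–7.
Drift vs Model S1: Drift preferred on 2+7 = 9 ballots; Model S1 wins 14–9.
Drift vs Model W: Drift preferred on 7+3 = 10 ballots; Model W wins 13–10.
Drift vs Concept 2: 9 to 14, Concept 2.
Model V vs Model S1: Model V, 14–9.
Model V vs Model W: 7+5 = 12 for Model V, 11 for Model W — Model V by 12–11.
Model V vs Concept 2: 14 to 9, Model V.
Model S1 vs Model W: Model S1 preferred on 7+3 = 10 ballots; Model W wins 13–10.
Model S1 vs Concept 2: Model S1, 14–9.
Model W–Concept 2: Model W 16–7.
No design is winless: Drift beats Model V; Model V beats Model S1; Model S1 beats Drift; Model W beats Drift; Concept 2 beats Drift. There is no Condorcet loser.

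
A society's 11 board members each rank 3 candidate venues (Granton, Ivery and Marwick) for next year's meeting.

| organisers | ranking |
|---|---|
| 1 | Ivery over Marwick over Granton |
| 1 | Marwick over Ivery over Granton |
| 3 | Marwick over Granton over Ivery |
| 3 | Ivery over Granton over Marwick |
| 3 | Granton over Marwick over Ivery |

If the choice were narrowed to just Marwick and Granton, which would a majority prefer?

Granton

Ballots ranking Marwick above Granton: 1 + 1 + 3 = 5.
Ballots ranking Granton above Marwick: 11 − 5 = 6.
Granton wins the head-to-head 6–5.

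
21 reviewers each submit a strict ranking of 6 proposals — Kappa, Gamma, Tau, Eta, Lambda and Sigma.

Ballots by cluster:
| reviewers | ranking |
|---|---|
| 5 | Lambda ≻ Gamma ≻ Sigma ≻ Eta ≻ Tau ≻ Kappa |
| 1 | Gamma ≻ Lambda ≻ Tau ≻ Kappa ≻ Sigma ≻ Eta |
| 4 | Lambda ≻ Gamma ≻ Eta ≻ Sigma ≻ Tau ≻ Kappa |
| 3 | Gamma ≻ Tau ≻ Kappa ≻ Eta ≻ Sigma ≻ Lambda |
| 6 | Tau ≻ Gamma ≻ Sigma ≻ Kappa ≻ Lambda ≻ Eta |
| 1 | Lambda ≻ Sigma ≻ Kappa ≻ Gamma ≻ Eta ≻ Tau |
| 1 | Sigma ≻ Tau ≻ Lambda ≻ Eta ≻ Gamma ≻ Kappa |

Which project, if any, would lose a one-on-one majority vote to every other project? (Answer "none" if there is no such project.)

Eta

Head-to-head results (21 reviewers):
Kappa vs Gamma: Gamma, 20–1.
Kappa vs Tau: Kappa is ranked higher on 1 ballot, Tau on 20. Tau wins 20–1.
Kappa vs Eta: Kappa, 11–10.
Kappa vs Lambda: Kappa is ranked higher on 3+6 = 9 ballots, Lambda on 12. Lambda wins 12–9.
Kappa–Sigma: Sigma 17–4.
Gamma vs Tau: Gamma, 14–7.
Gamma–Eta: Gamma 20–1.
Gamma–Lambda: Lambda 11–10.
Gamma–Sigma: Gamma 19–2.
Tau vs Eta: Tau, 11–10.
Tau vs Lambda: 3+6+1 = 10 for Tau, 11 for Lambda — Lambda by 11–10.
Tau–Sigma: Sigma 11–10.
Eta vs Lambda: Lambda, 18–3.
Eta vs Sigma: Sigma wins 14–7.
Lambda vs Sigma: 5+1+4+1 = 11 for Lambda, 10 for Sigma — Lambda by 11–10.
Eta loses to every other project — it is the Condorcet loser.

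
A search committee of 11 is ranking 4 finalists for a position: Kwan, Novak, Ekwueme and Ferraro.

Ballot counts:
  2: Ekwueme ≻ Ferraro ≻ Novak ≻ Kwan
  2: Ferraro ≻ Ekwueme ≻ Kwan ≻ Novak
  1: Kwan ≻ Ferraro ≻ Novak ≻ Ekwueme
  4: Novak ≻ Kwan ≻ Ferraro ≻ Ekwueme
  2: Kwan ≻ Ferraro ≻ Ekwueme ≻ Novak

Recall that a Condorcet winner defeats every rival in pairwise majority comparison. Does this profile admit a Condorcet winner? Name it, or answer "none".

none

Check each pair by majority over 11 ballots:
Kwan vs Novak: 2+1+2 = 5 for Kwan, 6 for Novak — Novak by 6–5.
Kwan vs Ekwueme: Kwan wins 7–4.
Kwan–Ferraro: Kwan 7–4.
Novak vs Ekwueme: Novak is ranked higher on 1+4 = 5 ballots, Ekwueme on 6. Ekwueme wins 6–5.
Novak vs Ferraro: 4 to 7, Ferraro.
Ekwueme–Ferraro: Ferraro 9–2.
Every candidate loses at least once (Kwan loses to Novak; Novak loses to Ekwueme; Ekwueme loses to Kwan; Ferraro loses to Kwan). The majority relation contains the cycle Kwan → Ekwueme → Novak → Kwan, so there is no Condorcet winner.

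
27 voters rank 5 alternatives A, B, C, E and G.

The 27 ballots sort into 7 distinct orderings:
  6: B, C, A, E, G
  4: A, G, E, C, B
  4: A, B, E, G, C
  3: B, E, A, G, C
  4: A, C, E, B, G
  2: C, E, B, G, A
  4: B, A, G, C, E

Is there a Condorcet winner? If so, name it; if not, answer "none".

Check each pair by majority over 27 ballots:
A vs B: B, 15–12.
A vs C: A wins 19–8.
A–E: A 22–5.
A–G: A 25–2.
B vs C: B wins 17–10.
B–E: B 17–10.
B–G: B 23–4.
C vs E: C wins 16–11.
C vs G: G wins 15–12.
E vs G: E, 19–8.
B wins every pairwise contest, so B is the Condorcet winner.

B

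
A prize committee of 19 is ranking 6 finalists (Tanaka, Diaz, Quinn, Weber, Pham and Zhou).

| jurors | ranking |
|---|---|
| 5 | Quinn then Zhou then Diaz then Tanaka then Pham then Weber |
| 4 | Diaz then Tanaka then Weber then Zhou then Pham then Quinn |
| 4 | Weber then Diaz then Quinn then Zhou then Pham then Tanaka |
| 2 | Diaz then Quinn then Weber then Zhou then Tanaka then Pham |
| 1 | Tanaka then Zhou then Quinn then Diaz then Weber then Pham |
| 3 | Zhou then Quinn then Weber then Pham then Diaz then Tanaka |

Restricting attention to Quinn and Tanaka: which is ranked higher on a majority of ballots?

Quinn

Ballots ranking Quinn above Tanaka: 5 + 4 + 2 + 3 = 14.
Ballots ranking Tanaka above Quinn: 19 − 14 = 5.
Quinn wins the head-to-head 14–5.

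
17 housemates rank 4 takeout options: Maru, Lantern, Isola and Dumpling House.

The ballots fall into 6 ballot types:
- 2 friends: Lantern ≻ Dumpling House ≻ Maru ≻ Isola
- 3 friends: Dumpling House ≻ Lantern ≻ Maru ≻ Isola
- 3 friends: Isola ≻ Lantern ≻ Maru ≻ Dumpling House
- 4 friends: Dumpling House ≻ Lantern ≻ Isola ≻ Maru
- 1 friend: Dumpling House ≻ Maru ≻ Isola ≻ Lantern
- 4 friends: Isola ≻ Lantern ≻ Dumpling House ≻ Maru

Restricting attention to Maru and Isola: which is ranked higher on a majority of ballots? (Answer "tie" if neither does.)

Ballots ranking Maru above Isola: 2 + 3 + 1 = 6.
Ballots ranking Isola above Maru: 17 − 6 = 11.
Isola wins the head-to-head 11–6.

Isola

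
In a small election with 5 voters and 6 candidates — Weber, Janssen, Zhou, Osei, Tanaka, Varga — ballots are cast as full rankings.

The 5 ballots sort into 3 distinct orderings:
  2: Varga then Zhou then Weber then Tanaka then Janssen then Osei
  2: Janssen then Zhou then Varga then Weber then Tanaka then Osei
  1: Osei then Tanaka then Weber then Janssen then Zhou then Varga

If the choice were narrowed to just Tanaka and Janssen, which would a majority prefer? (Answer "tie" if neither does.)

Tanaka

Ballots ranking Tanaka above Janssen: 2 + 1 = 3.
Ballots ranking Janssen above Tanaka: 5 − 3 = 2.
Tanaka wins the head-to-head 3–2.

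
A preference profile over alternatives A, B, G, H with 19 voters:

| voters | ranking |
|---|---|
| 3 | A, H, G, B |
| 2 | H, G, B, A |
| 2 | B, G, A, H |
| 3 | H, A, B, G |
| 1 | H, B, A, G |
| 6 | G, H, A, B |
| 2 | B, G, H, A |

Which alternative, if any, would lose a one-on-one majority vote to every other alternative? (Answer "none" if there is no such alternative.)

B

Pairwise majorities:
A vs B: A wins 12–7.
A vs G: A preferred on 3+3+1 = 7 ballots; G wins 12–7.
A vs H: H, 14–5.
B vs G: G, 11–8.
B vs H: 2+2 = 4 for B, 15 for H — H by 15–4.
G vs H: G, 10–9.
B loses to every other alternative — it is the Condorcet loser.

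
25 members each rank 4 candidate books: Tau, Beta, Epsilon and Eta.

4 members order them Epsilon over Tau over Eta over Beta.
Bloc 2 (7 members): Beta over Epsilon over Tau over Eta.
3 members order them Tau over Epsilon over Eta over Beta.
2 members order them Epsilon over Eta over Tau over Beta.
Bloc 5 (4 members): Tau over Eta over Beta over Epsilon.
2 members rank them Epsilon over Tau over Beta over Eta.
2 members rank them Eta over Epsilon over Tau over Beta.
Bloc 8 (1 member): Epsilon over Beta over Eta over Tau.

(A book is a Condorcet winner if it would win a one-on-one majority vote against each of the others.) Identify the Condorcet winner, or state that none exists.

Check each pair by majority over 25 ballots:
Tau vs Beta: Tau, 17–8.
Tau vs Epsilon: Epsilon wins 18–7.
Tau vs Eta: Tau, 20–5.
Beta–Epsilon: Epsilon 14–11.
Beta vs Eta: Eta wins 15–10.
Epsilon vs Eta: Epsilon, 19–6.
Epsilon beats each of Tau, Beta, Eta — Epsilon is the Condorcet winner.

Epsilon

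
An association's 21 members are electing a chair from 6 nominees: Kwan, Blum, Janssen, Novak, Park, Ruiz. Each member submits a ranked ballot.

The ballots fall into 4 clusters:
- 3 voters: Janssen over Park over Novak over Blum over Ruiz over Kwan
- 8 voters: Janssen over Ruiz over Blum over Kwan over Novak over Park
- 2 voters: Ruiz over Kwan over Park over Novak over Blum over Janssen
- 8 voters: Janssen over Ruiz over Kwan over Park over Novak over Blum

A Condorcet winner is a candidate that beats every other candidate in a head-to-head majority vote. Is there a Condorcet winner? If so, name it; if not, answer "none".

Janssen

Pairwise majorities:
Kwan vs Blum: Kwan preferred on 2+8 = 10 ballots; Blum wins 11–10.
Kwan vs Janssen: Kwan is ranked higher on 2 ballots, Janssen on 19. Janssen wins 19–2.
Kwan vs Novak: Kwan preferred on 8+2+8 = 18 ballots; Kwan wins 18–3.
Kwan vs Park: Kwan preferred on 8+2+8 = 18 ballots; Kwan wins 18–3.
Kwan vs Ruiz: 0 to 21, Ruiz.
Blum vs Janssen: 2 to 19, Janssen.
Blum vs Novak: 8 to 13, Novak.
Blum vs Park: Blum preferred on 8 ballots; Park wins 13–8.
Blum vs Ruiz: 3 to 18, Ruiz.
Janssen vs Novak: Janssen is ranked higher on 3+8+8 = 19 ballots, Novak on 2. Janssen wins 19–2.
Janssen vs Park: 3+8+8 = 19 for Janssen, 2 for Park — Janssen by 19–2.
Janssen vs Ruiz: Janssen is ranked higher on 3+8+8 = 19 ballots, Ruiz on 2. Janssen wins 19–2.
Novak vs Park: Novak preferred on 8 ballots; Park wins 13–8.
Novak vs Ruiz: Novak preferred on 3 ballots; Ruiz wins 18–3.
Park vs Ruiz: 3 for Park, 18 for Ruiz — Ruiz by 18–3.
Only Janssen has no losses; Janssen is the Condorcet winner.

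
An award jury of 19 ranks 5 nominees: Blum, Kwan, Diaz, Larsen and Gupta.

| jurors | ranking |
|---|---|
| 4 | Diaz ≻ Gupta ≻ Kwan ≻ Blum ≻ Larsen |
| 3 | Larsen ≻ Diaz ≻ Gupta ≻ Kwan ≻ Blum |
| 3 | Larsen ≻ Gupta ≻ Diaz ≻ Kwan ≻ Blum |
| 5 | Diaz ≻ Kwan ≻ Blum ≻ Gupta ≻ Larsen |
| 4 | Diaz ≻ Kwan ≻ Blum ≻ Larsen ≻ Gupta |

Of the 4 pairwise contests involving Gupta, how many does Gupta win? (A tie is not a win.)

2

Gupta against each rival (19 jurors):
Gupta–Blum: Gupta 10–9.
Gupta vs Kwan: Gupta is ranked higher on 4+3+3 = 10 ballots, Kwan on 9. Gupta wins 10–9.
Gupta vs Diaz: 3 for Gupta, 16 for Diaz — Diaz by 16–3.
Gupta vs Larsen: 9 to 10, Larsen.
Gupta beats Blum, Kwan; loses to Diaz, Larsen — 2 pairwise wins.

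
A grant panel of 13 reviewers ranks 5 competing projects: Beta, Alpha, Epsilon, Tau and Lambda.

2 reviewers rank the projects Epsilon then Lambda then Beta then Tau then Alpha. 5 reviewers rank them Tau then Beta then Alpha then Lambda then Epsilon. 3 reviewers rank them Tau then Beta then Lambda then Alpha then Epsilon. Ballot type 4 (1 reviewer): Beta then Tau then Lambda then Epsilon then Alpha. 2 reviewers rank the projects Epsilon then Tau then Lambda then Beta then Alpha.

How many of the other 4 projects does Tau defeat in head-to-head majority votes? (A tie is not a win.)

Tau against each rival (13 reviewers):
Tau vs Beta: 10 to 3, Tau.
Tau vs Alpha: Tau wins 13–0.
Tau vs Epsilon: 9 to 4, Tau.
Tau–Lambda: Tau 11–2.
Tau beats Beta, Alpha, Epsilon, Lambda — 4 pairwise wins.

4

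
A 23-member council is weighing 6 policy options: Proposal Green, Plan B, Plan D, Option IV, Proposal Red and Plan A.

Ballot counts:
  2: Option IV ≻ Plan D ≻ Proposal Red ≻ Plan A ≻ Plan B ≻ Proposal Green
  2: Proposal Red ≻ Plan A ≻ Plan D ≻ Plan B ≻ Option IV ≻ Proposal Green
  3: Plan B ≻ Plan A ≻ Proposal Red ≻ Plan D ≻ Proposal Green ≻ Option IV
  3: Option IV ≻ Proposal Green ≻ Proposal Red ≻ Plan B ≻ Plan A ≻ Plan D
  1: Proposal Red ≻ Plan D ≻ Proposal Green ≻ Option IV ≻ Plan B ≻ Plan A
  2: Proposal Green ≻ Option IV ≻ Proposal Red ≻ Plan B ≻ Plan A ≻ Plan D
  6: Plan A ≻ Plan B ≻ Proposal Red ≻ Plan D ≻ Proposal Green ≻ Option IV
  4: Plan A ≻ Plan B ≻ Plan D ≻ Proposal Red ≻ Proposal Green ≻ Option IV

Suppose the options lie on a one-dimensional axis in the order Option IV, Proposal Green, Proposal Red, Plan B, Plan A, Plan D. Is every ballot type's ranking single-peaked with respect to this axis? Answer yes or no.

no

Axis positions: Option IV=1, Proposal Green=2, Proposal Red=3, Plan B=4, Plan A=5, Plan D=6.
Ballot type 1: ranking walks positions 1-6-3-5-4-2; Plan D is ranked above Proposal Green even though Proposal Green lies between Plan D and the peak Option IV on the axis — preferences dip and rise again. Not single-peaked.
Ballot type 2: ranking walks positions 3-5-6-4-1-2; Plan A is ranked above Plan B even though Plan B lies between Plan A and the peak Proposal Red on the axis — preferences dip and rise again. Not single-peaked.
Ballot type 3 (peak Plan B at position 4): ranking walks positions 4-5-3-6-2-1, expanding outward from the peak — single-peaked.
Ballot type 4 (peak Option IV at position 1): ranking walks positions 1-2-3-4-5-6, expanding outward from the peak — single-peaked.
Ballot type 5: ranking walks positions 3-6-2-1-4-5; Plan D is ranked above Plan B even though Plan B lies between Plan D and the peak Proposal Red on the axis — preferences dip and rise again. Not single-peaked.
Ballot type 6 (peak Proposal Green at position 2): ranking walks positions 2-1-3-4-5-6, expanding outward from the peak — single-peaked.
Ballot type 7 (peak Plan A at position 5): ranking walks positions 5-4-3-6-2-1, expanding outward from the peak — single-peaked.
Ballot type 8 (peak Plan A at position 5): ranking walks positions 5-4-6-3-2-1, expanding outward from the peak — single-peaked.
Ballot type 1 violates single-peakedness, so the profile is not single-peaked on this axis.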